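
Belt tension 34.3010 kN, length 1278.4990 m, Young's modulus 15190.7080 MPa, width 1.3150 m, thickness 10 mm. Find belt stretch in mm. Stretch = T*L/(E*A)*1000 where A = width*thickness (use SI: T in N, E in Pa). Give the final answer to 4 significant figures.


A = 1.3150 * 0.01 = 0.01315 m^2
Stretch = 34.3010*1000 * 1278.4990 / (15190.7080e6 * 0.01315) * 1000
Stretch = 219.5 mm


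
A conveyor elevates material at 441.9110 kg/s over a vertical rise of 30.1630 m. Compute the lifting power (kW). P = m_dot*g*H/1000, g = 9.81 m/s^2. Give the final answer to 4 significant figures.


P = 441.9110 * 9.81 * 30.1630 / 1000
P = 130.8 kW


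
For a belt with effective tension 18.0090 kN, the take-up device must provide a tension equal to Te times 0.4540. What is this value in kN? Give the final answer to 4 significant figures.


T_tu = 18.0090 * 0.4540
T_tu = 8.176 kN


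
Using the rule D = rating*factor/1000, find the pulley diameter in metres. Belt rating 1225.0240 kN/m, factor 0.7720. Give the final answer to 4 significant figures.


D = 1225.0240 * 0.7720 / 1000
D = 0.9457 m


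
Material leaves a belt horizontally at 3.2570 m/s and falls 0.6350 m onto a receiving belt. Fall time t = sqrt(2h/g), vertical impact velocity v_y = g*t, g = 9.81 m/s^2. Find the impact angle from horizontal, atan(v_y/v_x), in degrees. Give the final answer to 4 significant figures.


t = sqrt(2*0.6350/9.81) = 0.359805 s
v_y = 9.81 * 0.359805 = 3.52969 m/s
angle = atan(3.52969 / 3.2570) = 47.30 deg


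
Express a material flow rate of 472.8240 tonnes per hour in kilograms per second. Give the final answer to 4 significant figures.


m_dot = 472.8240 * 1000 / 3600
m_dot = 131.3 kg/s


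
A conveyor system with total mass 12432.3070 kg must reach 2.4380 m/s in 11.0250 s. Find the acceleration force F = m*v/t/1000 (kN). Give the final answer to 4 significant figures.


F = 12432.3070 * 2.4380 / 11.0250 / 1000
F = 2.749 kN


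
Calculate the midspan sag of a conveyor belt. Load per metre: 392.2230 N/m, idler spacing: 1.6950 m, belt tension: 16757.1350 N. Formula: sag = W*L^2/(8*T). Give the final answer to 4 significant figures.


sag = 392.2230 * 1.6950^2 / (8 * 16757.1350)
sag = 0.008406 m


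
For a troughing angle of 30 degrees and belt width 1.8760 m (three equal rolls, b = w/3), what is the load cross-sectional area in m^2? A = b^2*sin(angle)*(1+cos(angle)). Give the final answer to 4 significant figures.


b = 1.8760/3 = 0.625333 m
A = 0.625333^2 * sin(30 deg) * (1 + cos(30 deg))
A = 0.3648 m^2


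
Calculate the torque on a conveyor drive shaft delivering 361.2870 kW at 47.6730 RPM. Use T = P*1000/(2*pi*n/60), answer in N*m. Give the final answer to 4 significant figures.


omega = 2*pi*47.6730/60 = 4.9923 rad/s
T = 361.2870*1000 / 4.9923
T = 72370 N*m


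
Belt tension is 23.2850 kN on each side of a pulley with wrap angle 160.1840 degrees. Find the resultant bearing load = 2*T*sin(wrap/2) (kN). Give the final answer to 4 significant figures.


F = 2 * 23.2850 * sin(160.1840/2 deg)
F = 45.88 kN


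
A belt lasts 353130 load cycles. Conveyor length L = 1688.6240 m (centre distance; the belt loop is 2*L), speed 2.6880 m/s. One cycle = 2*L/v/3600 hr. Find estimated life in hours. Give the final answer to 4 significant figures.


cycle_time = 2 * 1688.6240 / 2.6880 / 3600 = 0.349005 hr
life = 353130 * 0.349005 = 123200 hours


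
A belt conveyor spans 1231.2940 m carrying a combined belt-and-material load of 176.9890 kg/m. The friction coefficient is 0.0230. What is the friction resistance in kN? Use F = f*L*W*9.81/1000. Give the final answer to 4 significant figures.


F = 0.0230 * 1231.2940 * 176.9890 * 9.81 / 1000
F = 49.17 kN


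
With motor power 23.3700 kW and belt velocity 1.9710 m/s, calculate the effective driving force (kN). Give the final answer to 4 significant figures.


Te = P / v = 23.3700 / 1.9710
Te = 11.86 kN


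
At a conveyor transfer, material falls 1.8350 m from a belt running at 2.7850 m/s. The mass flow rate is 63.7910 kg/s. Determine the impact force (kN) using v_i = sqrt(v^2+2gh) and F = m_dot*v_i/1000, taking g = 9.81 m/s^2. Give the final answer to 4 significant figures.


v_i = sqrt(2.7850^2 + 2*9.81*1.8350) = 6.61505 m/s
F = 63.7910 * 6.61505 / 1000
F = 0.4220 kN


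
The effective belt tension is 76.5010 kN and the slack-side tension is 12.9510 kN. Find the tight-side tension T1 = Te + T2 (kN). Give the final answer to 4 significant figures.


T1 = Te + T2 = 76.5010 + 12.9510
T1 = 89.45 kN


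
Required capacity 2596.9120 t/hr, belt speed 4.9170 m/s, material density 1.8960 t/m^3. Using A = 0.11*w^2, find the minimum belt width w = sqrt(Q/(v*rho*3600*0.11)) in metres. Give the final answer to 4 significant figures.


A_req = 2596.9120 / (4.9170 * 1.8960 * 3600) = 0.0773778 m^2
w = sqrt(0.0773778 / 0.11)
w = 0.8387 m


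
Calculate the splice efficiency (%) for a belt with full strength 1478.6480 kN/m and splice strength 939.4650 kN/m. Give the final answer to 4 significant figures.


Eff = 939.4650 / 1478.6480 * 100
Eff = 63.54 %


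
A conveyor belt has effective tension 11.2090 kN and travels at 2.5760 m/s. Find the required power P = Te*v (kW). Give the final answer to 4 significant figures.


P = Te * v = 11.2090 * 2.5760
P = 28.87 kW


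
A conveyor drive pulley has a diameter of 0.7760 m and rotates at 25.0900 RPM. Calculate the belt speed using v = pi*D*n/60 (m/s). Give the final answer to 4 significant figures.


v = pi * 0.7760 * 25.0900 / 60
v = 1.019 m/s


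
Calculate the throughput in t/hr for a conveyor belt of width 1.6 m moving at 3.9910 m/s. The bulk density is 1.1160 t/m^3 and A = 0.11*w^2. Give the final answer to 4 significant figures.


A = 0.11 * 1.6^2 = 0.2816 m^2
C = 0.2816 * 3.9910 * 1.1160 * 3600
C = 4515 t/hr


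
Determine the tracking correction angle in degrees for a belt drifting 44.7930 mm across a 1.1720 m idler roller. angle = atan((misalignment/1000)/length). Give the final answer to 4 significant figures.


misalign_m = 44.7930 / 1000 = 0.044793 m
angle = atan(0.044793 / 1.1720)
angle = 2.189 deg


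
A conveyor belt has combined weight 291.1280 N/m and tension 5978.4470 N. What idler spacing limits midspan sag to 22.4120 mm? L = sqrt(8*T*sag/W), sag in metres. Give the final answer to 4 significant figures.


sag = 22.4120/1000 = 0.022412 m
L = sqrt(8 * 5978.4470 * 0.022412 / 291.1280)
L = 1.919 m


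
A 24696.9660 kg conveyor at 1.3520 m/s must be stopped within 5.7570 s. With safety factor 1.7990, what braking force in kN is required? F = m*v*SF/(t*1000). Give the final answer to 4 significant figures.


F = 24696.9660 * 1.3520 / 5.7570 * 1.7990 / 1000
F = 10.43 kN


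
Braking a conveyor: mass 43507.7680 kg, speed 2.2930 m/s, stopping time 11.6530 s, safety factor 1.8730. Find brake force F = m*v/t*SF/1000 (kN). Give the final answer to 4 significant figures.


F = 43507.7680 * 2.2930 / 11.6530 * 1.8730 / 1000
F = 16.04 kN


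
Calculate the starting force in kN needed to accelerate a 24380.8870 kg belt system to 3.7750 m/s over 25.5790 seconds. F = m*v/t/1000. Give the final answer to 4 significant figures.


F = 24380.8870 * 3.7750 / 25.5790 / 1000
F = 3.598 kN


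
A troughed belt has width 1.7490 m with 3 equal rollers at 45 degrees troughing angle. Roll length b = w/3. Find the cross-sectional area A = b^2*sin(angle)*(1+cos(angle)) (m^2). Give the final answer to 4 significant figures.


b = 1.7490/3 = 0.583 m
A = 0.583^2 * sin(45 deg) * (1 + cos(45 deg))
A = 0.4103 m^2


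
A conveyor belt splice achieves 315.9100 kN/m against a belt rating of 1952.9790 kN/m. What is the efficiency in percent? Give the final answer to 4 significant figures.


Eff = 315.9100 / 1952.9790 * 100
Eff = 16.18 %


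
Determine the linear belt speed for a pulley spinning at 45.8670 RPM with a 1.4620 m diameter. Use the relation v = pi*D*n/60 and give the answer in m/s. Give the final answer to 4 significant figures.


v = pi * 1.4620 * 45.8670 / 60
v = 3.511 m/s


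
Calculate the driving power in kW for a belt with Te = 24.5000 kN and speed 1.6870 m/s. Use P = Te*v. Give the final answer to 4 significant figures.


P = Te * v = 24.5000 * 1.6870
P = 41.33 kW


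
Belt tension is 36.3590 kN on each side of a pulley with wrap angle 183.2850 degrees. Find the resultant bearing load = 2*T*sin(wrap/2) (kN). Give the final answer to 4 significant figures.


F = 2 * 36.3590 * sin(183.2850/2 deg)
F = 72.69 kN


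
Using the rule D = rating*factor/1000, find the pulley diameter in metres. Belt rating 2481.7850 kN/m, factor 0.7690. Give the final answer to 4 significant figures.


D = 2481.7850 * 0.7690 / 1000
D = 1.908 m


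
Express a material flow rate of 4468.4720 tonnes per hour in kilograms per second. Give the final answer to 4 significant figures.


m_dot = 4468.4720 * 1000 / 3600
m_dot = 1241 kg/s


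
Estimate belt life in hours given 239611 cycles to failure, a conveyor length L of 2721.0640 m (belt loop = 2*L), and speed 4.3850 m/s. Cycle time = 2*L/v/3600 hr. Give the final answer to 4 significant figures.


cycle_time = 2 * 2721.0640 / 4.3850 / 3600 = 0.344744 hr
life = 239611 * 0.344744 = 82600 hours


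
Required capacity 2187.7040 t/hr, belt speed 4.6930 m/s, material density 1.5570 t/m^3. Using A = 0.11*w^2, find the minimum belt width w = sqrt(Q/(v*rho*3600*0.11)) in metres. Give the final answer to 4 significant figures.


A_req = 2187.7040 / (4.6930 * 1.5570 * 3600) = 0.0831662 m^2
w = sqrt(0.0831662 / 0.11)
w = 0.8695 m


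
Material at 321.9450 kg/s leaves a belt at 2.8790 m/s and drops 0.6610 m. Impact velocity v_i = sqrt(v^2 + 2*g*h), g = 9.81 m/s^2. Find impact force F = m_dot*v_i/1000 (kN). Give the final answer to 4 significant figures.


v_i = sqrt(2.8790^2 + 2*9.81*0.6610) = 4.61058 m/s
F = 321.9450 * 4.61058 / 1000
F = 1.484 kN


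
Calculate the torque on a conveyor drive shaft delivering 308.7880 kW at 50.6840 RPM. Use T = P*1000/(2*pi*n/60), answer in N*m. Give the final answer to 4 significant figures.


omega = 2*pi*50.6840/60 = 5.30762 rad/s
T = 308.7880*1000 / 5.30762
T = 58180 N*m


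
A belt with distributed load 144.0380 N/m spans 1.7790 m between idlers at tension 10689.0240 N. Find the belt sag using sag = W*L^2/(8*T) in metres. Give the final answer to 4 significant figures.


sag = 144.0380 * 1.7790^2 / (8 * 10689.0240)
sag = 0.005331 m


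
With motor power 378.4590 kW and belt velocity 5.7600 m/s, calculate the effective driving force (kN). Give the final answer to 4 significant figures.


Te = P / v = 378.4590 / 5.7600
Te = 65.70 kN


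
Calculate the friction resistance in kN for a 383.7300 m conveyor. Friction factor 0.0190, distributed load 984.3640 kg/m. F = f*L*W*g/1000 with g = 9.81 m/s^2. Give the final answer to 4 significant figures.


F = 0.0190 * 383.7300 * 984.3640 * 9.81 / 1000
F = 70.41 kN


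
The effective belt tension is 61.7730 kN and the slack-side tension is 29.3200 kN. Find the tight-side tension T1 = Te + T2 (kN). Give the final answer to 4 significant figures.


T1 = Te + T2 = 61.7730 + 29.3200
T1 = 91.09 kN


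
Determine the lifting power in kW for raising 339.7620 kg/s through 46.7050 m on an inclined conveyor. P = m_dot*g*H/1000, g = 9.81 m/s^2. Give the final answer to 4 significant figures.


P = 339.7620 * 9.81 * 46.7050 / 1000
P = 155.7 kW


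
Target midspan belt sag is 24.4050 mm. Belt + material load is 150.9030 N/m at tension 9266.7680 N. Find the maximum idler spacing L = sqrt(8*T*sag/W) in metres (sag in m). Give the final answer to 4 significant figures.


sag = 24.4050/1000 = 0.024405 m
L = sqrt(8 * 9266.7680 * 0.024405 / 150.9030)
L = 3.463 m


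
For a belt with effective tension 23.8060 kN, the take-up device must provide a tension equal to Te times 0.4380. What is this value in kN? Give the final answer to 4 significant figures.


T_tu = 23.8060 * 0.4380
T_tu = 10.43 kN


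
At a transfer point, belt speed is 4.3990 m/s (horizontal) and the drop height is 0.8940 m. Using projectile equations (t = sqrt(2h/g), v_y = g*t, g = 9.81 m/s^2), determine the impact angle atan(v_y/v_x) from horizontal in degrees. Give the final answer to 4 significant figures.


t = sqrt(2*0.8940/9.81) = 0.426923 s
v_y = 9.81 * 0.426923 = 4.18811 m/s
angle = atan(4.18811 / 4.3990) = 43.59 deg


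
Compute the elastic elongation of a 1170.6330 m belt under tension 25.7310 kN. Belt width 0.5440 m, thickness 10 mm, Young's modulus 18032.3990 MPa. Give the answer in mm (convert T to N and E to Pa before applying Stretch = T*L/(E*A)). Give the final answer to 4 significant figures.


A = 0.5440 * 0.01 = 0.00544 m^2
Stretch = 25.7310*1000 * 1170.6330 / (18032.3990e6 * 0.00544) * 1000
Stretch = 307.1 mm


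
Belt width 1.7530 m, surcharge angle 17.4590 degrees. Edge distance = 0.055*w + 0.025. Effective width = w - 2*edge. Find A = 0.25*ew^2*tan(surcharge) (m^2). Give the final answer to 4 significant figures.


edge = 0.055*1.7530 + 0.025 = 0.121415 m
ew = 1.7530 - 2*0.121415 = 1.51017 m
A = 0.25 * 1.51017^2 * tan(17.4590 deg)
A = 0.1793 m^2


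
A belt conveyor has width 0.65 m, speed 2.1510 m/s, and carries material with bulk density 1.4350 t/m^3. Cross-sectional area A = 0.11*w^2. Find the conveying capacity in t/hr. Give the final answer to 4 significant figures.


A = 0.11 * 0.65^2 = 0.046475 m^2
C = 0.046475 * 2.1510 * 1.4350 * 3600
C = 516.4 t/hr


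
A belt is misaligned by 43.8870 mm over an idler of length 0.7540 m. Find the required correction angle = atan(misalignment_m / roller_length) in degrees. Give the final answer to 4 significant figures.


misalign_m = 43.8870 / 1000 = 0.043887 m
angle = atan(0.043887 / 0.7540)
angle = 3.331 deg


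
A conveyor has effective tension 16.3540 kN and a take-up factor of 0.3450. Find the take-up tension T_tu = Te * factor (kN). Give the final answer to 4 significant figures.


T_tu = 16.3540 * 0.3450
T_tu = 5.642 kN


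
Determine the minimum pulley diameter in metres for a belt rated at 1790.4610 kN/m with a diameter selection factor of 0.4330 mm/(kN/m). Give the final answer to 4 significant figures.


D = 1790.4610 * 0.4330 / 1000
D = 0.7753 m


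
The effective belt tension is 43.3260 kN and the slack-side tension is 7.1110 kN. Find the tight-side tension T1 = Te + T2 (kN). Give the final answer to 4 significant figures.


T1 = Te + T2 = 43.3260 + 7.1110
T1 = 50.44 kN


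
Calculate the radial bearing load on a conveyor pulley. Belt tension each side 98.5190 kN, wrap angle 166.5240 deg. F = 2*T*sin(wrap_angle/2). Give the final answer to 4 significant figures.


F = 2 * 98.5190 * sin(166.5240/2 deg)
F = 195.7 kN


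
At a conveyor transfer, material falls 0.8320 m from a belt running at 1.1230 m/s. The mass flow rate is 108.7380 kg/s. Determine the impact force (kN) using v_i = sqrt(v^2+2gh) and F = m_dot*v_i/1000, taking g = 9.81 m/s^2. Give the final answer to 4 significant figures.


v_i = sqrt(1.1230^2 + 2*9.81*0.8320) = 4.19344 m/s
F = 108.7380 * 4.19344 / 1000
F = 0.4560 kN


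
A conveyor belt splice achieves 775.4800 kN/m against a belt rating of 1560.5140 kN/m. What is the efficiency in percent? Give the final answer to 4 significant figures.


Eff = 775.4800 / 1560.5140 * 100
Eff = 49.69 %


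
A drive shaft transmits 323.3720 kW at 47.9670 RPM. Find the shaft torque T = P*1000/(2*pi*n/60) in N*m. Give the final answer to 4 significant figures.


omega = 2*pi*47.9670/60 = 5.02309 rad/s
T = 323.3720*1000 / 5.02309
T = 64380 N*m


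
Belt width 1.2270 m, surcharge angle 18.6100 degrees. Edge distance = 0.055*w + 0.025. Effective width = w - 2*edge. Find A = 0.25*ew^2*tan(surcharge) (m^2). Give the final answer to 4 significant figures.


edge = 0.055*1.2270 + 0.025 = 0.092485 m
ew = 1.2270 - 2*0.092485 = 1.04203 m
A = 0.25 * 1.04203^2 * tan(18.6100 deg)
A = 0.09141 m^2


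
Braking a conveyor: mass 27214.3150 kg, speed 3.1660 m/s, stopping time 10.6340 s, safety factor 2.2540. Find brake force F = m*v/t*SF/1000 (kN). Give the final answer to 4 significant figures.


F = 27214.3150 * 3.1660 / 10.6340 * 2.2540 / 1000
F = 18.26 kN


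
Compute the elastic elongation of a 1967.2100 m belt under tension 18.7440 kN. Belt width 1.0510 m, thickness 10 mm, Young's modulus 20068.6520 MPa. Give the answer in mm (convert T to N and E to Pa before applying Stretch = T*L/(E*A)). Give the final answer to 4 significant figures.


A = 1.0510 * 0.01 = 0.01051 m^2
Stretch = 18.7440*1000 * 1967.2100 / (20068.6520e6 * 0.01051) * 1000
Stretch = 174.8 mm


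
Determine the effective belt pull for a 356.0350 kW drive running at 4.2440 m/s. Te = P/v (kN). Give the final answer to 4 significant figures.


Te = P / v = 356.0350 / 4.2440
Te = 83.89 kN


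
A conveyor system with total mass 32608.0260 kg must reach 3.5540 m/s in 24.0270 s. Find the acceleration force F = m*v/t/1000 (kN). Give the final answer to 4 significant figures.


F = 32608.0260 * 3.5540 / 24.0270 / 1000
F = 4.823 kN


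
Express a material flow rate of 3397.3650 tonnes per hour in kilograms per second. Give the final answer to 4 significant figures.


m_dot = 3397.3650 * 1000 / 3600
m_dot = 943.7 kg/s


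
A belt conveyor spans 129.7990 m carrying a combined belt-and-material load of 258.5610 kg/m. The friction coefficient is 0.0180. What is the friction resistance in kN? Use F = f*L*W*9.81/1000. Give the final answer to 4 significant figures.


F = 0.0180 * 129.7990 * 258.5610 * 9.81 / 1000
F = 5.926 kN


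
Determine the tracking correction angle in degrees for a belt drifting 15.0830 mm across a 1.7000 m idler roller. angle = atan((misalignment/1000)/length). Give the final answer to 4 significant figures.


misalign_m = 15.0830 / 1000 = 0.015083 m
angle = atan(0.015083 / 1.7000)
angle = 0.5083 deg


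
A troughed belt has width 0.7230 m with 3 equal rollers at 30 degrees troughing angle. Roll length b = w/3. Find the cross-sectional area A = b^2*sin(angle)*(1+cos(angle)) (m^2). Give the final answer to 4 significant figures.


b = 0.7230/3 = 0.241 m
A = 0.241^2 * sin(30 deg) * (1 + cos(30 deg))
A = 0.05419 m^2


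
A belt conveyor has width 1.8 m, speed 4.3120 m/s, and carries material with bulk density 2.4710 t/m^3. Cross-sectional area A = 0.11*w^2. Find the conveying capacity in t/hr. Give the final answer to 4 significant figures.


A = 0.11 * 1.8^2 = 0.3564 m^2
C = 0.3564 * 4.3120 * 2.4710 * 3600
C = 13670 t/hr


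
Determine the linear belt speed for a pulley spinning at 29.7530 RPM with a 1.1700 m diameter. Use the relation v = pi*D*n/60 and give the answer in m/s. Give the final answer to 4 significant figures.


v = pi * 1.1700 * 29.7530 / 60
v = 1.823 m/s


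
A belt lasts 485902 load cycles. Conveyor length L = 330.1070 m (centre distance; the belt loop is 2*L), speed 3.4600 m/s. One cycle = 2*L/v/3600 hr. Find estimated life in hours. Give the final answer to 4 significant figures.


cycle_time = 2 * 330.1070 / 3.4600 / 3600 = 0.0530037 hr
life = 485902 * 0.0530037 = 25750 hours


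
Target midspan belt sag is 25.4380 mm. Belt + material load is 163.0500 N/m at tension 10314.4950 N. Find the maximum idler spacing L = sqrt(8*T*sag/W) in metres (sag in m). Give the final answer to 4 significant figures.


sag = 25.4380/1000 = 0.025438 m
L = sqrt(8 * 10314.4950 * 0.025438 / 163.0500)
L = 3.588 m


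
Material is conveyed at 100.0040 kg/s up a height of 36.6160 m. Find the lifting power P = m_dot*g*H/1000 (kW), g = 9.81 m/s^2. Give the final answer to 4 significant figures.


P = 100.0040 * 9.81 * 36.6160 / 1000
P = 35.92 kW


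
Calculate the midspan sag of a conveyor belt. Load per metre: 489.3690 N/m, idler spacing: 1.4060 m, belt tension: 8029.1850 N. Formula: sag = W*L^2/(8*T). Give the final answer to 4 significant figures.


sag = 489.3690 * 1.4060^2 / (8 * 8029.1850)
sag = 0.01506 m


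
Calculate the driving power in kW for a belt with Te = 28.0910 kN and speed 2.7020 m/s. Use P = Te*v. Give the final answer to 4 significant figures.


P = Te * v = 28.0910 * 2.7020
P = 75.90 kW


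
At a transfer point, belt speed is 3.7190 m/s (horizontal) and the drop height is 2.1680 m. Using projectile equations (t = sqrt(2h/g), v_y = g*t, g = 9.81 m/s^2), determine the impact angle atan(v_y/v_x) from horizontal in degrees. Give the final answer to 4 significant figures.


t = sqrt(2*2.1680/9.81) = 0.664829 s
v_y = 9.81 * 0.664829 = 6.52197 m/s
angle = atan(6.52197 / 3.7190) = 60.31 deg


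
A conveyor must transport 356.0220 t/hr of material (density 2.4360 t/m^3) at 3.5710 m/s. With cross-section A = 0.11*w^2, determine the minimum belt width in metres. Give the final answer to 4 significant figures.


A_req = 356.0220 / (3.5710 * 2.4360 * 3600) = 0.0113686 m^2
w = sqrt(0.0113686 / 0.11)
w = 0.3215 m


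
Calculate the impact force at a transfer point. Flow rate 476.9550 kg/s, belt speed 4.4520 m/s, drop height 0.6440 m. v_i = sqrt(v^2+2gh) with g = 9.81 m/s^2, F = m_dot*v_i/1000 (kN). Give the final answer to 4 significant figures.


v_i = sqrt(4.4520^2 + 2*9.81*0.6440) = 5.69698 m/s
F = 476.9550 * 5.69698 / 1000
F = 2.717 kN


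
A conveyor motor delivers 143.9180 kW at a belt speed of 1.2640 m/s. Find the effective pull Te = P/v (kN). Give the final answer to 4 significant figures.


Te = P / v = 143.9180 / 1.2640
Te = 113.9 kN


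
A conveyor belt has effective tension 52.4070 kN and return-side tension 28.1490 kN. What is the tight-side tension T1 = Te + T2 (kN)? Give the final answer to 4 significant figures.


T1 = Te + T2 = 52.4070 + 28.1490
T1 = 80.56 kN


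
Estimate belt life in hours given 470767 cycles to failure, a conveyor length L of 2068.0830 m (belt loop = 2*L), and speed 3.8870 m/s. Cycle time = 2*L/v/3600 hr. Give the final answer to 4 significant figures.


cycle_time = 2 * 2068.0830 / 3.8870 / 3600 = 0.295584 hr
life = 470767 * 0.295584 = 139200 hours


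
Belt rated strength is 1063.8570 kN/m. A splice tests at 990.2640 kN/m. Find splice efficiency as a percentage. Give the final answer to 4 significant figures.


Eff = 990.2640 / 1063.8570 * 100
Eff = 93.08 %


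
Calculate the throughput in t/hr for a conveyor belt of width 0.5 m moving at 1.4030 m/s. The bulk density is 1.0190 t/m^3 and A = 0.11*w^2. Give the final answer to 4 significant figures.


A = 0.11 * 0.5^2 = 0.0275 m^2
C = 0.0275 * 1.4030 * 1.0190 * 3600
C = 141.5 t/hr


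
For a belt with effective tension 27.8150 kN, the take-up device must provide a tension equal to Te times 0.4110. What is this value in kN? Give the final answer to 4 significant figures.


T_tu = 27.8150 * 0.4110
T_tu = 11.43 kN


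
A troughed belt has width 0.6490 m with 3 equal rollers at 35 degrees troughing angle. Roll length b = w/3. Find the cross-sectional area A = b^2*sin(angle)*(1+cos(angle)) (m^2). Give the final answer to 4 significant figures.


b = 0.6490/3 = 0.216333 m
A = 0.216333^2 * sin(35 deg) * (1 + cos(35 deg))
A = 0.04883 m^2


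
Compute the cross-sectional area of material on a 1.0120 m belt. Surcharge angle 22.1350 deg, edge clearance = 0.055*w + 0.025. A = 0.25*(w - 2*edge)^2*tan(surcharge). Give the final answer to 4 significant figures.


edge = 0.055*1.0120 + 0.025 = 0.08066 m
ew = 1.0120 - 2*0.08066 = 0.85068 m
A = 0.25 * 0.85068^2 * tan(22.1350 deg)
A = 0.07359 m^2


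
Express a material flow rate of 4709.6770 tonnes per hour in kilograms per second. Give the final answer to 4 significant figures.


m_dot = 4709.6770 * 1000 / 3600
m_dot = 1308 kg/s


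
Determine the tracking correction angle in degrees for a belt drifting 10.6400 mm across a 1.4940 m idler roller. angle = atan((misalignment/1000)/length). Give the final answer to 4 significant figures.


misalign_m = 10.6400 / 1000 = 0.010640 m
angle = atan(0.010640 / 1.4940)
angle = 0.4080 deg


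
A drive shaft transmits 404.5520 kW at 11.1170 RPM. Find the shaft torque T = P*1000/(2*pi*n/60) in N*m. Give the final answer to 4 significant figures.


omega = 2*pi*11.1170/60 = 1.16417 rad/s
T = 404.5520*1000 / 1.16417
T = 347500 N*m


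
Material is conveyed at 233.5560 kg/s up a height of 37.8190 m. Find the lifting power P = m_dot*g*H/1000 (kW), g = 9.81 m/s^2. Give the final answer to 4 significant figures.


P = 233.5560 * 9.81 * 37.8190 / 1000
P = 86.65 kW


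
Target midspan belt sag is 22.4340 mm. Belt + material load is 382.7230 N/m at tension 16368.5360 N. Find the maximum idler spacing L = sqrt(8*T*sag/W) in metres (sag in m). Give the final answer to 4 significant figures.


sag = 22.4340/1000 = 0.022434 m
L = sqrt(8 * 16368.5360 * 0.022434 / 382.7230)
L = 2.771 m


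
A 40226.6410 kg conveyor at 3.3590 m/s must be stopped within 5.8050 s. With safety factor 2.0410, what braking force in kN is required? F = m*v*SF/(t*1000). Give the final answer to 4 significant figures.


F = 40226.6410 * 3.3590 / 5.8050 * 2.0410 / 1000
F = 47.51 kN


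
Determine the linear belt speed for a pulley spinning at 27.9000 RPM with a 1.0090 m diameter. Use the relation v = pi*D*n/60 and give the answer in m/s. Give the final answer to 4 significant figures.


v = pi * 1.0090 * 27.9000 / 60
v = 1.474 m/s


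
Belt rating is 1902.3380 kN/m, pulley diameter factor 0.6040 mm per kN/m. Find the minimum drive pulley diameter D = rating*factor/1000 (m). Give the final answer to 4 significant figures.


D = 1902.3380 * 0.6040 / 1000
D = 1.149 m


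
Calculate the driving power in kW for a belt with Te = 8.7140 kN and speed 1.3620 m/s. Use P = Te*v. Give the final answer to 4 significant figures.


P = Te * v = 8.7140 * 1.3620
P = 11.87 kW


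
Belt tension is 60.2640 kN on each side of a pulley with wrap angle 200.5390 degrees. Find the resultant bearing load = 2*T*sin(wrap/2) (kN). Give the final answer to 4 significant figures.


F = 2 * 60.2640 * sin(200.5390/2 deg)
F = 118.6 kN


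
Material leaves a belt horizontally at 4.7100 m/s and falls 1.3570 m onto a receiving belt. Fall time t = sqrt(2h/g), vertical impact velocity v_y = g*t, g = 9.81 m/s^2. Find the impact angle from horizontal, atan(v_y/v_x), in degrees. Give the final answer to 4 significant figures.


t = sqrt(2*1.3570/9.81) = 0.525981 s
v_y = 9.81 * 0.525981 = 5.15987 m/s
angle = atan(5.15987 / 4.7100) = 47.61 deg


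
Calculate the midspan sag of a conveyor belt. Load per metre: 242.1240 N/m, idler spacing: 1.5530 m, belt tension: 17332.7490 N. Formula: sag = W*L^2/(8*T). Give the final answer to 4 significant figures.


sag = 242.1240 * 1.5530^2 / (8 * 17332.7490)
sag = 0.004211 m


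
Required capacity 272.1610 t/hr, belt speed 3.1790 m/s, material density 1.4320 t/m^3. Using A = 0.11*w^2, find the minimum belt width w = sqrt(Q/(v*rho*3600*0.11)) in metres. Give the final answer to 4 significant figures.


A_req = 272.1610 / (3.1790 * 1.4320 * 3600) = 0.0166069 m^2
w = sqrt(0.0166069 / 0.11)
w = 0.3886 m


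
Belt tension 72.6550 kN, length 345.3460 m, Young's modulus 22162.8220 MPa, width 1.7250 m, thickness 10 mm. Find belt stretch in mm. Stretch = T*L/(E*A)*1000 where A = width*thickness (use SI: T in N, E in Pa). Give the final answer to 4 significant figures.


A = 1.7250 * 0.01 = 0.01725 m^2
Stretch = 72.6550*1000 * 345.3460 / (22162.8220e6 * 0.01725) * 1000
Stretch = 65.63 mm


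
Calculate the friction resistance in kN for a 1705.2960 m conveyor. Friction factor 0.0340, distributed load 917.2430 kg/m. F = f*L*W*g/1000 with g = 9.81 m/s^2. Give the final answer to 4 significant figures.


F = 0.0340 * 1705.2960 * 917.2430 * 9.81 / 1000
F = 521.7 kN


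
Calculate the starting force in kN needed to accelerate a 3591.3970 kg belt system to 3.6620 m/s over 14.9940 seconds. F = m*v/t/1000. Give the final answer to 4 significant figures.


F = 3591.3970 * 3.6620 / 14.9940 / 1000
F = 0.8771 kN


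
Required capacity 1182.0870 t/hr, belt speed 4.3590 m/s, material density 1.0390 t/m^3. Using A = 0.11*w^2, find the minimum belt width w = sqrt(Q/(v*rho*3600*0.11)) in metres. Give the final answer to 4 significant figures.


A_req = 1182.0870 / (4.3590 * 1.0390 * 3600) = 0.0725011 m^2
w = sqrt(0.0725011 / 0.11)
w = 0.8119 m


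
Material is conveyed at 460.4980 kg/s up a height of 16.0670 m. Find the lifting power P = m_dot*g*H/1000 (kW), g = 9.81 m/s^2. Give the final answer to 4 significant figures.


P = 460.4980 * 9.81 * 16.0670 / 1000
P = 72.58 kW


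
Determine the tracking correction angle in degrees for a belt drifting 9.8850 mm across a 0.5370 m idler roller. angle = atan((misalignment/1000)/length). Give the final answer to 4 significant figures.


misalign_m = 9.8850 / 1000 = 0.009885 m
angle = atan(0.009885 / 0.5370)
angle = 1.055 deg


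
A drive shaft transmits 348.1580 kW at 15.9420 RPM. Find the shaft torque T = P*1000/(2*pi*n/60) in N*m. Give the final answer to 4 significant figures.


omega = 2*pi*15.9420/60 = 1.66944 rad/s
T = 348.1580*1000 / 1.66944
T = 208500 N*m


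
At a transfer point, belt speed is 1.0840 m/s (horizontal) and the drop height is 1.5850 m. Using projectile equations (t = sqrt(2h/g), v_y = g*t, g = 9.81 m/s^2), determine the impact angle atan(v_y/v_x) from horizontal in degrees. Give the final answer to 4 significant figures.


t = sqrt(2*1.5850/9.81) = 0.568454 s
v_y = 9.81 * 0.568454 = 5.57653 m/s
angle = atan(5.57653 / 1.0840) = 79.00 deg


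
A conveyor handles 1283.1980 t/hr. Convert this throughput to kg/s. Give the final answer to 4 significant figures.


m_dot = 1283.1980 * 1000 / 3600
m_dot = 356.4 kg/s


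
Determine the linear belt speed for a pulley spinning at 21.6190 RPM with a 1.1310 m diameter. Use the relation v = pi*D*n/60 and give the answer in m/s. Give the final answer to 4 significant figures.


v = pi * 1.1310 * 21.6190 / 60
v = 1.280 m/s


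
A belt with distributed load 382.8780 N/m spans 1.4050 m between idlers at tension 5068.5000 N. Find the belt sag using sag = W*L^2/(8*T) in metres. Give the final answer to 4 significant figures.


sag = 382.8780 * 1.4050^2 / (8 * 5068.5000)
sag = 0.01864 m


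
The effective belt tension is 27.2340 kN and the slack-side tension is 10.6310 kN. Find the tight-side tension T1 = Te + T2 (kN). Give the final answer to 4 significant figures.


T1 = Te + T2 = 27.2340 + 10.6310
T1 = 37.87 kN


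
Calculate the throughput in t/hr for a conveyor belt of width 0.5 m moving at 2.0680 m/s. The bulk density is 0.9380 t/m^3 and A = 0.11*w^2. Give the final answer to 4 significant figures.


A = 0.11 * 0.5^2 = 0.0275 m^2
C = 0.0275 * 2.0680 * 0.9380 * 3600
C = 192.0 t/hr


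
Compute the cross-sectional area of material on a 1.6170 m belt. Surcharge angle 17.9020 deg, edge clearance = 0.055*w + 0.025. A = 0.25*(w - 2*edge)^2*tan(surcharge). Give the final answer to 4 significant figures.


edge = 0.055*1.6170 + 0.025 = 0.113935 m
ew = 1.6170 - 2*0.113935 = 1.38913 m
A = 0.25 * 1.38913^2 * tan(17.9020 deg)
A = 0.1558 m^2


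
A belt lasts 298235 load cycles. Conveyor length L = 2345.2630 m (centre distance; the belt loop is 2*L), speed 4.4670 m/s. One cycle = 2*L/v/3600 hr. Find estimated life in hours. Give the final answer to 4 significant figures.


cycle_time = 2 * 2345.2630 / 4.4670 / 3600 = 0.291678 hr
life = 298235 * 0.291678 = 86990 hours


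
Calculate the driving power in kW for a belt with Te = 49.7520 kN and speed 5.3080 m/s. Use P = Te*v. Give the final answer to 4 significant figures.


P = Te * v = 49.7520 * 5.3080
P = 264.1 kW


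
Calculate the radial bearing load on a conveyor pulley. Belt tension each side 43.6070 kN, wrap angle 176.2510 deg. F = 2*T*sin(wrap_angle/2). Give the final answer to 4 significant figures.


F = 2 * 43.6070 * sin(176.2510/2 deg)
F = 87.17 kN


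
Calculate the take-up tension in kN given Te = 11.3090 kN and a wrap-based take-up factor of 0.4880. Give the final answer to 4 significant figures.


T_tu = 11.3090 * 0.4880
T_tu = 5.519 kN


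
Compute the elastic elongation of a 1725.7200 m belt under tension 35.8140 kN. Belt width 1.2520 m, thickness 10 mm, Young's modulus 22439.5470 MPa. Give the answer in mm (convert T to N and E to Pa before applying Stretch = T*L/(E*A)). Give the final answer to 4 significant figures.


A = 1.2520 * 0.01 = 0.01252 m^2
Stretch = 35.8140*1000 * 1725.7200 / (22439.5470e6 * 0.01252) * 1000
Stretch = 220.0 mm


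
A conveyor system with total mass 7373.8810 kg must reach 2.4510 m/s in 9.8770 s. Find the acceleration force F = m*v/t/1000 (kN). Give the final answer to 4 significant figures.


F = 7373.8810 * 2.4510 / 9.8770 / 1000
F = 1.830 kN


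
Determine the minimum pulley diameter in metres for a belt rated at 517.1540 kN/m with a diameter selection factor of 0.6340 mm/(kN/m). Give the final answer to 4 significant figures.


D = 517.1540 * 0.6340 / 1000
D = 0.3279 m


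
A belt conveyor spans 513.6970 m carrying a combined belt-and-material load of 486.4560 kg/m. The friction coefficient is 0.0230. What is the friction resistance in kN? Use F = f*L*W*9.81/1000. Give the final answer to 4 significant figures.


F = 0.0230 * 513.6970 * 486.4560 * 9.81 / 1000
F = 56.38 kN


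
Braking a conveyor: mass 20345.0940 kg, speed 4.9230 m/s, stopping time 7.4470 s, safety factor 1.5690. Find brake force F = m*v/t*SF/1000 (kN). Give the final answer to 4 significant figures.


F = 20345.0940 * 4.9230 / 7.4470 * 1.5690 / 1000
F = 21.10 kN


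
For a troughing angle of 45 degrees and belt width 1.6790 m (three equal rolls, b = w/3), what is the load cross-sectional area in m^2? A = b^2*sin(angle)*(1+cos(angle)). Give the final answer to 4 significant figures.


b = 1.6790/3 = 0.559667 m
A = 0.559667^2 * sin(45 deg) * (1 + cos(45 deg))
A = 0.3781 m^2


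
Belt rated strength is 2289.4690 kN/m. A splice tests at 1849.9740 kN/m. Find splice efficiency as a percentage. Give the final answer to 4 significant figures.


Eff = 1849.9740 / 2289.4690 * 100
Eff = 80.80 %


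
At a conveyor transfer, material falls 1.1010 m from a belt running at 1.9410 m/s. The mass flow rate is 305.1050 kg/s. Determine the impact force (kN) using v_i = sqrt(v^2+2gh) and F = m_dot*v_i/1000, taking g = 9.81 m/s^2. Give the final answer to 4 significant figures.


v_i = sqrt(1.9410^2 + 2*9.81*1.1010) = 5.03677 m/s
F = 305.1050 * 5.03677 / 1000
F = 1.537 kN


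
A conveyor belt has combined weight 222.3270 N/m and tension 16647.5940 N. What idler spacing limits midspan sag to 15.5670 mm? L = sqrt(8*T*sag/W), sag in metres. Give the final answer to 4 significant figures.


sag = 15.5670/1000 = 0.015567 m
L = sqrt(8 * 16647.5940 * 0.015567 / 222.3270)
L = 3.054 m


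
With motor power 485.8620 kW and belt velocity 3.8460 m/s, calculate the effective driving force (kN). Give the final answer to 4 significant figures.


Te = P / v = 485.8620 / 3.8460
Te = 126.3 kN


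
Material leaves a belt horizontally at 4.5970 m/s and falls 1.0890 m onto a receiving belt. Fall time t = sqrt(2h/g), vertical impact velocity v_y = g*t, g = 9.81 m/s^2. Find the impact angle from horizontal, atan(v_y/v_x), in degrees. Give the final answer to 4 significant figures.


t = sqrt(2*1.0890/9.81) = 0.471188 s
v_y = 9.81 * 0.471188 = 4.62235 m/s
angle = atan(4.62235 / 4.5970) = 45.16 deg


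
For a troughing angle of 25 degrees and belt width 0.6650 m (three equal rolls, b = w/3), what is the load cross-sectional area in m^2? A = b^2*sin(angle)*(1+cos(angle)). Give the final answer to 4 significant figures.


b = 0.6650/3 = 0.221667 m
A = 0.221667^2 * sin(25 deg) * (1 + cos(25 deg))
A = 0.03959 m^2


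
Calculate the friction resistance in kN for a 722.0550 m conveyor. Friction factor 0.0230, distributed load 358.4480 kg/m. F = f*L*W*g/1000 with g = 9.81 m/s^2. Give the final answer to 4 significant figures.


F = 0.0230 * 722.0550 * 358.4480 * 9.81 / 1000
F = 58.40 kN


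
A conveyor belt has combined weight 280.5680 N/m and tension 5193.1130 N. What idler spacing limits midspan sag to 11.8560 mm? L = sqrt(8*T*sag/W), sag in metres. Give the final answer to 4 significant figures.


sag = 11.8560/1000 = 0.011856 m
L = sqrt(8 * 5193.1130 * 0.011856 / 280.5680)
L = 1.325 m


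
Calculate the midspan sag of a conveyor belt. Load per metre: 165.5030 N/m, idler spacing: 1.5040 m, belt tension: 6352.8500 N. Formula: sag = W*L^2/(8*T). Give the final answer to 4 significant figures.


sag = 165.5030 * 1.5040^2 / (8 * 6352.8500)
sag = 0.007366 m


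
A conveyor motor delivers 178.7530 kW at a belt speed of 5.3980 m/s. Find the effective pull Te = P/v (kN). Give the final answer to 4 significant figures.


Te = P / v = 178.7530 / 5.3980
Te = 33.11 kN


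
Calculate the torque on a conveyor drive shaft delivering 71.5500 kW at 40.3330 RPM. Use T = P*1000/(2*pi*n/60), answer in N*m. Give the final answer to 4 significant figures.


omega = 2*pi*40.3330/60 = 4.22366 rad/s
T = 71.5500*1000 / 4.22366
T = 16940 N*m


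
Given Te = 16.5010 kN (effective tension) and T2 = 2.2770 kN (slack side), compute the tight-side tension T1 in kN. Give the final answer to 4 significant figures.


T1 = Te + T2 = 16.5010 + 2.2770
T1 = 18.78 kN


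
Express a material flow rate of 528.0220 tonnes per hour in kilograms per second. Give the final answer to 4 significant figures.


m_dot = 528.0220 * 1000 / 3600
m_dot = 146.7 kg/s


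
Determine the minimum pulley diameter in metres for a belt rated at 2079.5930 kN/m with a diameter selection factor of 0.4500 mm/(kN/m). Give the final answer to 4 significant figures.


D = 2079.5930 * 0.4500 / 1000
D = 0.9358 m


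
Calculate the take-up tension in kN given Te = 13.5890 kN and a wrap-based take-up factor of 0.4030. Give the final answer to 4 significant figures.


T_tu = 13.5890 * 0.4030
T_tu = 5.476 kN


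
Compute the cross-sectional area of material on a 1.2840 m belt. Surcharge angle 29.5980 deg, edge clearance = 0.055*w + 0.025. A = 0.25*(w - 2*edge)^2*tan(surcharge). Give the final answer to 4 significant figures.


edge = 0.055*1.2840 + 0.025 = 0.09562 m
ew = 1.2840 - 2*0.09562 = 1.09276 m
A = 0.25 * 1.09276^2 * tan(29.5980 deg)
A = 0.1696 m^2


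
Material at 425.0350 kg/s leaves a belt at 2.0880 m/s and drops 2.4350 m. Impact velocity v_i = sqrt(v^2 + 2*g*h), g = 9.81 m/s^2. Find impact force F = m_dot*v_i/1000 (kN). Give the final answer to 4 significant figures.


v_i = sqrt(2.0880^2 + 2*9.81*2.4350) = 7.22042 m/s
F = 425.0350 * 7.22042 / 1000
F = 3.069 kN


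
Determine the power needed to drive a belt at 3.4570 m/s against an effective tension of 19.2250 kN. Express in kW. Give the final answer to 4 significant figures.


P = Te * v = 19.2250 * 3.4570
P = 66.46 kW


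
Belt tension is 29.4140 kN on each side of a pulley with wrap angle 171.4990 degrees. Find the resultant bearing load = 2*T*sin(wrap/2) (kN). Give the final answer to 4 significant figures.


F = 2 * 29.4140 * sin(171.4990/2 deg)
F = 58.67 kN


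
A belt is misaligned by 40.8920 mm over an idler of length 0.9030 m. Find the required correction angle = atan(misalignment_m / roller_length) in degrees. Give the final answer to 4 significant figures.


misalign_m = 40.8920 / 1000 = 0.040892 m
angle = atan(0.040892 / 0.9030)
angle = 2.593 deg


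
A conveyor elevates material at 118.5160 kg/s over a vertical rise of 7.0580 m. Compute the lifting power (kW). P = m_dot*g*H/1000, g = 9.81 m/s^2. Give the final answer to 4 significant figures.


P = 118.5160 * 9.81 * 7.0580 / 1000
P = 8.206 kW


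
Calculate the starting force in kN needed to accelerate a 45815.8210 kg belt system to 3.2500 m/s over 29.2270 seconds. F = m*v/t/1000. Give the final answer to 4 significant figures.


F = 45815.8210 * 3.2500 / 29.2270 / 1000
F = 5.095 kN
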